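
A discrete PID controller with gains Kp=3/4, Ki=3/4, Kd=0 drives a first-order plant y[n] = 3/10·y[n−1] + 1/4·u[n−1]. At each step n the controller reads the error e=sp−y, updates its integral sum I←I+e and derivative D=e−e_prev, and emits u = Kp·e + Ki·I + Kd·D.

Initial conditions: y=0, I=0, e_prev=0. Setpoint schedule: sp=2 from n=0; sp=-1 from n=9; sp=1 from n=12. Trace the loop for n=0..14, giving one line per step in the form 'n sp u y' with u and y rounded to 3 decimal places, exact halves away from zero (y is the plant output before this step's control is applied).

(exact arithmetic carried between steps; '≈' marks a value shown rounded to 6 d.p. or computed from one; I and e_prev carry over from the previous line; the table rounds u and y to 3 d.p., halves away from zero)
n=0: y=0, sp=2, e=sp−y=2; I=2, D=e−e_prev=2; u=3/4·2+3/4·2+0·2=3; next y=3/10·0+1/4·3=0.75
n=1: y=0.75, sp=2, e=sp−y=1.25; I=3.25, D=e−e_prev=-0.75; u=3/4·1.25+3/4·3.25+0·(-0.75)=3.375; next y=3/10·0.75+1/4·3.375=1.06875
n=2: y=1.06875, sp=2, e=sp−y=0.93125; I=4.18125, D=e−e_prev=-0.31875; u=3/4·0.93125+3/4·4.18125+0·(-0.31875)=3.834375; next y=3/10·1.06875+1/4·3.834375≈1.279219
n=3: y≈1.279219, sp=2, e=sp−y≈0.720781; I≈4.902031, D=e−e_prev≈-0.210469; u=3/4·0.720781+3/4·4.902031+0·(-0.210469)≈4.217109; next y=3/10·1.279219+1/4·4.217109≈1.438043
n=4: y≈1.438043, sp=2, e=sp−y≈0.561957; I≈5.463988, D=e−e_prev≈-0.158824; u=3/4·0.561957+3/4·5.463988+0·(-0.158824)≈4.519459; next y=3/10·1.438043+1/4·4.519459≈1.561278
n=5: y≈1.561278, sp=2, e=sp−y≈0.438722; I≈5.902711, D=e−e_prev≈-0.123235; u=3/4·0.438722+3/4·5.902711+0·(-0.123235)≈4.756075; next y=3/10·1.561278+1/4·4.756075≈1.657402
n=6: y≈1.657402, sp=2, e=sp−y≈0.342598; I≈6.245309, D=e−e_prev≈-0.096124; u=3/4·0.342598+3/4·6.245309+0·(-0.096124)≈4.940930; next y=3/10·1.657402+1/4·4.940930≈1.732453
n=7: y≈1.732453, sp=2, e=sp−y≈0.267547; I≈6.512856, D=e−e_prev≈-0.075051; u=3/4·0.267547+3/4·6.512856+0·(-0.075051)≈5.085302; next y=3/10·1.732453+1/4·5.085302≈1.791061
n=8: y≈1.791061, sp=2, e=sp−y≈0.208939; I≈6.721794, D=e−e_prev≈-0.058608; u=3/4·0.208939+3/4·6.721794+0·(-0.058608)≈5.198050; next y=3/10·1.791061+1/4·5.198050≈1.836831
n=9: y≈1.836831, sp=-1, e=sp−y≈-2.836831; I≈3.884963, D=e−e_prev≈-3.045769; u=3/4·(-2.836831)+3/4·3.884963+0·(-3.045769)≈0.786099; next y=3/10·1.836831+1/4·0.786099≈0.747574
n=10: y≈0.747574, sp=-1, e=sp−y≈-1.747574; I≈2.137389, D=e−e_prev≈1.089257; u=3/4·(-1.747574)+3/4·2.137389+0·1.089257≈0.292361; next y=3/10·0.747574+1/4·0.292361≈0.297363
n=11: y≈0.297363, sp=-1, e=sp−y≈-1.297363; I≈0.840027, D=e−e_prev≈0.450212; u=3/4·(-1.297363)+3/4·0.840027+0·0.450212≈-0.343002; next y=3/10·0.297363+1/4·(-0.343002)≈0.003458
n=12: y≈0.003458, sp=1, e=sp−y≈0.996542; I≈1.836568, D=e−e_prev≈2.293904; u=3/4·0.996542+3/4·1.836568+0·2.293904≈2.124833; next y=3/10·0.003458+1/4·2.124833≈0.532246
n=13: y≈0.532246, sp=1, e=sp−y≈0.467754; I≈2.304323, D=e−e_prev≈-0.528787; u=3/4·0.467754+3/4·2.304323+0·(-0.528787)≈2.079058; next y=3/10·0.532246+1/4·2.079058≈0.679438
n=14: y≈0.679438, sp=1, e=sp−y≈0.320562; I≈2.624885, D=e−e_prev≈-0.147193; u=3/4·0.320562+3/4·2.624885+0·(-0.147193)≈2.209085; next y=3/10·0.679438+1/4·2.209085≈0.756103

0 2 3.000 0.000
1 2 3.375 0.750
2 2 3.834 1.069
3 2 4.217 1.279
4 2 4.519 1.438
5 2 4.756 1.561
6 2 4.941 1.657
7 2 5.085 1.732
8 2 5.198 1.791
9 -1 0.786 1.837
10 -1 0.292 0.748
11 -1 -0.343 0.297
12 1 2.125 0.003
13 1 2.079 0.532
14 1 2.209 0.679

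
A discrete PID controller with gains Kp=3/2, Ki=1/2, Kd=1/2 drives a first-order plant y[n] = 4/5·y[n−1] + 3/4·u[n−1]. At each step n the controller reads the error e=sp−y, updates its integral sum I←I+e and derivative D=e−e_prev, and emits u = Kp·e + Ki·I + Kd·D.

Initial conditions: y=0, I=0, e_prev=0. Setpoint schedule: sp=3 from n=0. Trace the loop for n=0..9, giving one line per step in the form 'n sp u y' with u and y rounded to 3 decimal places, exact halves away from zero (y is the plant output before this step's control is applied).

(exact arithmetic carried between steps; '≈' marks a value shown rounded to 6 d.p. or computed from one; I and e_prev carry over from the previous line; the table rounds u and y to 3 d.p., halves away from zero)
n=0: y=0, sp=3, e=sp−y=3; I=3, D=e−e_prev=3; u=3/2·3+1/2·3+1/2·3=7.5; next y=4/5·0+3/4·7.5=5.625
n=1: y=5.625, sp=3, e=sp−y=-2.625; I=0.375, D=e−e_prev=-5.625; u=3/2·(-2.625)+1/2·0.375+1/2·(-5.625)=-6.5625; next y=4/5·5.625+3/4·(-6.5625)=-0.421875
n=2: y=-0.421875, sp=3, e=sp−y=3.421875; I=3.796875, D=e−e_prev=6.046875; u=3/2·3.421875+1/2·3.796875+1/2·6.046875≈10.054688; next y=4/5·(-0.421875)+3/4·10.054688≈7.203516
n=3: y≈7.203516, sp=3, e=sp−y≈-4.203516; I≈-0.406641, D=e−e_prev≈-7.625391; u=3/2·(-4.203516)+1/2·(-0.406641)+1/2·(-7.625391)≈-10.321289; next y=4/5·7.203516+3/4·(-10.321289)≈-1.978154
n=4: y≈-1.978154, sp=3, e=sp−y≈4.978154; I≈4.571514, D=e−e_prev≈9.181670; u=3/2·4.978154+1/2·4.571514+1/2·9.181670≈14.343823; next y=4/5·(-1.978154)+3/4·14.343823≈9.175344
n=5: y≈9.175344, sp=3, e=sp−y≈-6.175344; I≈-1.603830, D=e−e_prev≈-11.153498; u=3/2·(-6.175344)+1/2·(-1.603830)+1/2·(-11.153498)≈-15.641680; next y=4/5·9.175344+3/4·(-15.641680)≈-4.390985
n=6: y≈-4.390985, sp=3, e=sp−y≈7.390985; I≈5.787155, D=e−e_prev≈13.566329; u=3/2·7.390985+1/2·5.787155+1/2·13.566329≈20.763219; next y=4/5·(-4.390985)+3/4·20.763219≈12.059627
n=7: y≈12.059627, sp=3, e=sp−y≈-9.059627; I≈-3.272472, D=e−e_prev≈-16.450612; u=3/2·(-9.059627)+1/2·(-3.272472)+1/2·(-16.450612)≈-23.450981; next y=4/5·12.059627+3/4·(-23.450981)≈-7.940535
n=8: y≈-7.940535, sp=3, e=sp−y≈10.940535; I≈7.668063, D=e−e_prev≈20.000161; u=3/2·10.940535+1/2·7.668063+1/2·20.000161≈30.244915; next y=4/5·(-7.940535)+3/4·30.244915≈16.331258
n=9: y≈16.331258, sp=3, e=sp−y≈-13.331258; I≈-5.663195, D=e−e_prev≈-24.271793; u=3/2·(-13.331258)+1/2·(-5.663195)+1/2·(-24.271793)≈-34.964381; next y=4/5·16.331258+3/4·(-34.964381)≈-13.158279

0 3 7.500 0.000
1 3 -6.563 5.625
2 3 10.055 -0.422
3 3 -10.321 7.204
4 3 14.344 -1.978
5 3 -15.642 9.175
6 3 20.763 -4.391
7 3 -23.451 12.060
8 3 30.245 -7.941
9 3 -34.964 16.331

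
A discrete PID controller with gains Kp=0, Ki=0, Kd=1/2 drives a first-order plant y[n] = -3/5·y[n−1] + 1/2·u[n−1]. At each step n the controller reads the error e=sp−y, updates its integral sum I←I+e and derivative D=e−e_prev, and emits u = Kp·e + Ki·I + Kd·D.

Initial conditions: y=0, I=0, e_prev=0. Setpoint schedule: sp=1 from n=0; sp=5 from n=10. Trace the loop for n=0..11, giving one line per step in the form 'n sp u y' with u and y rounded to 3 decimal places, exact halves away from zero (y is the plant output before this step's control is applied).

(exact arithmetic carried between steps; '≈' marks a value shown rounded to 6 d.p. or computed from one; I and e_prev carry over from the previous line; the table rounds u and y to 3 d.p., halves away from zero)
n=0: y=0, sp=1, e=sp−y=1; I=1, D=e−e_prev=1; u=0·1+0·1+1/2·1=0.5; next y=-3/5·0+1/2·0.5=0.25
n=1: y=0.25, sp=1, e=sp−y=0.75; I=1.75, D=e−e_prev=-0.25; u=0·0.75+0·1.75+1/2·(-0.25)=-0.125; next y=-3/5·0.25+1/2·(-0.125)=-0.2125
n=2: y=-0.2125, sp=1, e=sp−y=1.2125; I=2.9625, D=e−e_prev=0.4625; u=0·1.2125+0·2.9625+1/2·0.4625=0.23125; next y=-3/5·(-0.2125)+1/2·0.23125=0.243125
n=3: y=0.243125, sp=1, e=sp−y=0.756875; I=3.719375, D=e−e_prev=-0.455625; u=0·0.756875+0·3.719375+1/2·(-0.455625)≈-0.227813; next y=-3/5·0.243125+1/2·(-0.227813)≈-0.259781
n=4: y≈-0.259781, sp=1, e=sp−y≈1.259781; I≈4.979156, D=e−e_prev≈0.502906; u=0·1.259781+0·4.979156+1/2·0.502906≈0.251453; next y=-3/5·(-0.259781)+1/2·0.251453≈0.281595
n=5: y≈0.281595, sp=1, e=sp−y≈0.718405; I≈5.697561, D=e−e_prev≈-0.541377; u=0·0.718405+0·5.697561+1/2·(-0.541377)≈-0.270688; next y=-3/5·0.281595+1/2·(-0.270688)≈-0.304301
n=6: y≈-0.304301, sp=1, e=sp−y≈1.304301; I≈7.001862, D=e−e_prev≈0.585897; u=0·1.304301+0·7.001862+1/2·0.585897≈0.292948; next y=-3/5·(-0.304301)+1/2·0.292948≈0.329055
n=7: y≈0.329055, sp=1, e=sp−y≈0.670945; I≈7.672807, D=e−e_prev≈-0.633356; u=0·0.670945+0·7.672807+1/2·(-0.633356)≈-0.316678; next y=-3/5·0.329055+1/2·(-0.316678)≈-0.355772
n=8: y≈-0.355772, sp=1, e=sp−y≈1.355772; I≈9.028579, D=e−e_prev≈0.684827; u=0·1.355772+0·9.028579+1/2·0.684827≈0.342414; next y=-3/5·(-0.355772)+1/2·0.342414≈0.384670
n=9: y≈0.384670, sp=1, e=sp−y≈0.615330; I≈9.643909, D=e−e_prev≈-0.740442; u=0·0.615330+0·9.643909+1/2·(-0.740442)≈-0.370221; next y=-3/5·0.384670+1/2·(-0.370221)≈-0.415912
n=10: y≈-0.415912, sp=5, e=sp−y≈5.415912; I≈15.059822, D=e−e_prev≈4.800582; u=0·5.415912+0·15.059822+1/2·4.800582≈2.400291; next y=-3/5·(-0.415912)+1/2·2.400291≈1.449693
n=11: y≈1.449693, sp=5, e=sp−y≈3.550307; I≈18.610129, D=e−e_prev≈-1.865606; u=0·3.550307+0·18.610129+1/2·(-1.865606)≈-0.932803; next y=-3/5·1.449693+1/2·(-0.932803)≈-1.336217

0 1 0.500 0.000
1 1 -0.125 0.250
2 1 0.231 -0.213
3 1 -0.228 0.243
4 1 0.251 -0.260
5 1 -0.271 0.282
6 1 0.293 -0.304
7 1 -0.317 0.329
8 1 0.342 -0.356
9 1 -0.370 0.385
10 5 2.400 -0.416
11 5 -0.933 1.450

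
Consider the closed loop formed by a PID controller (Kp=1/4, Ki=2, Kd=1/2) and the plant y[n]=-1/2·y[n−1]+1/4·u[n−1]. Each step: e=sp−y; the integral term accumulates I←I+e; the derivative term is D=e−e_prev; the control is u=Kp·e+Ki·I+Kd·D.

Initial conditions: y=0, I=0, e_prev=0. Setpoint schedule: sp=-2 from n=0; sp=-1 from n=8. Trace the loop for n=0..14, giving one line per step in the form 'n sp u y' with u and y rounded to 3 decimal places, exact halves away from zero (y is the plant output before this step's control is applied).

0 -2 -5.500 0.000
1 -2 -4.719 -1.375
2 -2 -9.084 -0.492
3 -2 -7.443 -2.025
4 -2 -11.395 -0.848
5 -2 -8.776 -2.425
6 -2 -12.683 -0.982
7 -2 -9.328 -2.680
8 -1 -10.709 -0.992
9 -1 -7.110 -2.181
10 -1 -9.452 -0.687
11 -1 -5.666 -2.019
12 -1 -8.728 -0.407
13 -1 -4.786 -1.979
14 -1 -8.486 -0.207

(exact arithmetic carried between steps; '≈' marks a value shown rounded to 6 d.p. or computed from one; I and e_prev carry over from the previous line; the table rounds u and y to 3 d.p., halves away from zero)
n=0: y=0, sp=-2, e=sp−y=-2; I=-2, D=e−e_prev=-2; u=1/4·(-2)+2·(-2)+1/2·(-2)=-5.5; next y=-1/2·0+1/4·(-5.5)=-1.375
n=1: y=-1.375, sp=-2, e=sp−y=-0.625; I=-2.625, D=e−e_prev=1.375; u=1/4·(-0.625)+2·(-2.625)+1/2·1.375=-4.71875; next y=-1/2·(-1.375)+1/4·(-4.71875)≈-0.492188
n=2: y≈-0.492188, sp=-2, e=sp−y≈-1.507813; I≈-4.132813, D=e−e_prev≈-0.882813; u=1/4·(-1.507813)+2·(-4.132813)+1/2·(-0.882813)≈-9.083984; next y=-1/2·(-0.492188)+1/4·(-9.083984)≈-2.024902
n=3: y≈-2.024902, sp=-2, e=sp−y≈0.024902; I≈-4.107910, D=e−e_prev≈1.532715; u=1/4·0.024902+2·(-4.107910)+1/2·1.532715≈-7.443237; next y=-1/2·(-2.024902)+1/4·(-7.443237)≈-0.848358
n=4: y≈-0.848358, sp=-2, e=sp−y≈-1.151642; I≈-5.259552, D=e−e_prev≈-1.176544; u=1/4·(-1.151642)+2·(-5.259552)+1/2·(-1.176544)≈-11.395287; next y=-1/2·(-0.848358)+1/4·(-11.395287)≈-2.424643
n=5: y≈-2.424643, sp=-2, e=sp−y≈0.424643; I≈-4.834909, D=e−e_prev≈1.576284; u=1/4·0.424643+2·(-4.834909)+1/2·1.576284≈-8.775516; next y=-1/2·(-2.424643)+1/4·(-8.775516)≈-0.981558
n=6: y≈-0.981558, sp=-2, e=sp−y≈-1.018442; I≈-5.853352, D=e−e_prev≈-1.443085; u=1/4·(-1.018442)+2·(-5.853352)+1/2·(-1.443085)≈-12.682856; next y=-1/2·(-0.981558)+1/4·(-12.682856)≈-2.679935
n=7: y≈-2.679935, sp=-2, e=sp−y≈0.679935; I≈-5.173416, D=e−e_prev≈1.698378; u=1/4·0.679935+2·(-5.173416)+1/2·1.698378≈-9.327660; next y=-1/2·(-2.679935)+1/4·(-9.327660)≈-0.991947
n=8: y≈-0.991947, sp=-1, e=sp−y≈-0.008053; I≈-5.181469, D=e−e_prev≈-0.687988; u=1/4·(-0.008053)+2·(-5.181469)+1/2·(-0.687988)≈-10.708945; next y=-1/2·(-0.991947)+1/4·(-10.708945)≈-2.181263
n=9: y≈-2.181263, sp=-1, e=sp−y≈1.181263; I≈-4.000206, D=e−e_prev≈1.189315; u=1/4·1.181263+2·(-4.000206)+1/2·1.189315≈-7.110440; next y=-1/2·(-2.181263)+1/4·(-7.110440)≈-0.686979
n=10: y≈-0.686979, sp=-1, e=sp−y≈-0.313021; I≈-4.313228, D=e−e_prev≈-1.494284; u=1/4·(-0.313021)+2·(-4.313228)+1/2·(-1.494284)≈-9.451853; next y=-1/2·(-0.686979)+1/4·(-9.451853)≈-2.019474
n=11: y≈-2.019474, sp=-1, e=sp−y≈1.019474; I≈-3.293754, D=e−e_prev≈1.332495; u=1/4·1.019474+2·(-3.293754)+1/2·1.332495≈-5.666392; next y=-1/2·(-2.019474)+1/4·(-5.666392)≈-0.406861
n=12: y≈-0.406861, sp=-1, e=sp−y≈-0.593139; I≈-3.886893, D=e−e_prev≈-1.612613; u=1/4·(-0.593139)+2·(-3.886893)+1/2·(-1.612613)≈-8.728377; next y=-1/2·(-0.406861)+1/4·(-8.728377)≈-1.978664
n=13: y≈-1.978664, sp=-1, e=sp−y≈0.978664; I≈-2.908229, D=e−e_prev≈1.571803; u=1/4·0.978664+2·(-2.908229)+1/2·1.571803≈-4.785891; next y=-1/2·(-1.978664)+1/4·(-4.785891)≈-0.207141
n=14: y≈-0.207141, sp=-1, e=sp−y≈-0.792859; I≈-3.701088, D=e−e_prev≈-1.771523; u=1/4·(-0.792859)+2·(-3.701088)+1/2·(-1.771523)≈-8.486153; next y=-1/2·(-0.207141)+1/4·(-8.486153)≈-2.017968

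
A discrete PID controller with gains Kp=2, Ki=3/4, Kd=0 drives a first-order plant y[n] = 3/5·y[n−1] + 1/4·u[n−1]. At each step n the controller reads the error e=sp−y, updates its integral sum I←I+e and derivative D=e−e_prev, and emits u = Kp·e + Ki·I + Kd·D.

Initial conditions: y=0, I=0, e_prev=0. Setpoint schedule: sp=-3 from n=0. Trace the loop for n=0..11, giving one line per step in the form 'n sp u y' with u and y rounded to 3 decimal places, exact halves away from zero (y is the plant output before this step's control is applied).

0 -3 -8.250 0.000
1 -3 -4.828 -2.063
2 -3 -4.481 -2.445
3 -3 -4.506 -2.587
4 -3 -4.563 -2.679
5 -3 -4.614 -2.748
6 -3 -4.654 -2.802
7 -3 -4.685 -2.845
8 -3 -4.710 -2.878
9 -3 -4.729 -2.904
10 -3 -4.744 -2.925
11 -3 -4.756 -2.941

(exact arithmetic carried between steps; '≈' marks a value shown rounded to 6 d.p. or computed from one; I and e_prev carry over from the previous line; the table rounds u and y to 3 d.p., halves away from zero)
n=0: y=0, sp=-3, e=sp−y=-3; I=-3, D=e−e_prev=-3; u=2·(-3)+3/4·(-3)+0·(-3)=-8.25; next y=3/5·0+1/4·(-8.25)=-2.0625
n=1: y=-2.0625, sp=-3, e=sp−y=-0.9375; I=-3.9375, D=e−e_prev=2.0625; u=2·(-0.9375)+3/4·(-3.9375)+0·2.0625=-4.828125; next y=3/5·(-2.0625)+1/4·(-4.828125)≈-2.444531
n=2: y≈-2.444531, sp=-3, e=sp−y≈-0.555469; I≈-4.492969, D=e−e_prev≈0.382031; u=2·(-0.555469)+3/4·(-4.492969)+0·0.382031≈-4.480664; next y=3/5·(-2.444531)+1/4·(-4.480664)≈-2.586885
n=3: y≈-2.586885, sp=-3, e=sp−y≈-0.413115; I≈-4.906084, D=e−e_prev≈0.142354; u=2·(-0.413115)+3/4·(-4.906084)+0·0.142354≈-4.505793; next y=3/5·(-2.586885)+1/4·(-4.505793)≈-2.678579
n=4: y≈-2.678579, sp=-3, e=sp−y≈-0.321421; I≈-5.227505, D=e−e_prev≈0.091694; u=2·(-0.321421)+3/4·(-5.227505)+0·0.091694≈-4.563470; next y=3/5·(-2.678579)+1/4·(-4.563470)≈-2.748015
n=5: y≈-2.748015, sp=-3, e=sp−y≈-0.251985; I≈-5.479490, D=e−e_prev≈0.069436; u=2·(-0.251985)+3/4·(-5.479490)+0·0.069436≈-4.613587; next y=3/5·(-2.748015)+1/4·(-4.613587)≈-2.802206
n=6: y≈-2.802206, sp=-3, e=sp−y≈-0.197794; I≈-5.677284, D=e−e_prev≈0.054191; u=2·(-0.197794)+3/4·(-5.677284)+0·0.054191≈-4.653551; next y=3/5·(-2.802206)+1/4·(-4.653551)≈-2.844711
n=7: y≈-2.844711, sp=-3, e=sp−y≈-0.155289; I≈-5.832573, D=e−e_prev≈0.042505; u=2·(-0.155289)+3/4·(-5.832573)+0·0.042505≈-4.685007; next y=3/5·(-2.844711)+1/4·(-4.685007)≈-2.878078
n=8: y≈-2.878078, sp=-3, e=sp−y≈-0.121922; I≈-5.954494, D=e−e_prev≈0.033367; u=2·(-0.121922)+3/4·(-5.954494)+0·0.033367≈-4.709714; next y=3/5·(-2.878078)+1/4·(-4.709714)≈-2.904275
n=9: y≈-2.904275, sp=-3, e=sp−y≈-0.095725; I≈-6.050219, D=e−e_prev≈0.026197; u=2·(-0.095725)+3/4·(-6.050219)+0·0.026197≈-4.729113; next y=3/5·(-2.904275)+1/4·(-4.729113)≈-2.924844
n=10: y≈-2.924844, sp=-3, e=sp−y≈-0.075156; I≈-6.125375, D=e−e_prev≈0.020568; u=2·(-0.075156)+3/4·(-6.125375)+0·0.020568≈-4.744344; next y=3/5·(-2.924844)+1/4·(-4.744344)≈-2.940992
n=11: y≈-2.940992, sp=-3, e=sp−y≈-0.059008; I≈-6.184383, D=e−e_prev≈0.016149; u=2·(-0.059008)+3/4·(-6.184383)+0·0.016149≈-4.756303; next y=3/5·(-2.940992)+1/4·(-4.756303)≈-2.953671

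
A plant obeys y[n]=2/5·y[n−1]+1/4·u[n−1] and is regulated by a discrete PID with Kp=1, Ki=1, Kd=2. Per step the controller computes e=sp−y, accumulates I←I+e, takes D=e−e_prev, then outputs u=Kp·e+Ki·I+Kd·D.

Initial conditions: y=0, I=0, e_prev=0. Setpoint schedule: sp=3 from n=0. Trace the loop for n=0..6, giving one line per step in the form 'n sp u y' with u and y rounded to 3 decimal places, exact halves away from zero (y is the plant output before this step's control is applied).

(exact arithmetic carried between steps; '≈' marks a value shown rounded to 6 d.p. or computed from one; I and e_prev carry over from the previous line; the table rounds u and y to 3 d.p., halves away from zero)
n=0: y=0, sp=3, e=sp−y=3; I=3, D=e−e_prev=3; u=1·3+1·3+2·3=12; next y=2/5·0+1/4·12=3
n=1: y=3, sp=3, e=sp−y=0; I=3, D=e−e_prev=-3; u=1·0+1·3+2·(-3)=-3; next y=2/5·3+1/4·(-3)=0.45
n=2: y=0.45, sp=3, e=sp−y=2.55; I=5.55, D=e−e_prev=2.55; u=1·2.55+1·5.55+2·2.55=13.2; next y=2/5·0.45+1/4·13.2=3.48
n=3: y=3.48, sp=3, e=sp−y=-0.48; I=5.07, D=e−e_prev=-3.03; u=1·(-0.48)+1·5.07+2·(-3.03)=-1.47; next y=2/5·3.48+1/4·(-1.47)=1.0245
n=4: y=1.0245, sp=3, e=sp−y=1.9755; I=7.0455, D=e−e_prev=2.4555; u=1·1.9755+1·7.0455+2·2.4555=13.932; next y=2/5·1.0245+1/4·13.932=3.8928
n=5: y=3.8928, sp=3, e=sp−y=-0.8928; I=6.1527, D=e−e_prev=-2.8683; u=1·(-0.8928)+1·6.1527+2·(-2.8683)=-0.4767; next y=2/5·3.8928+1/4·(-0.4767)=1.437945
n=6: y=1.437945, sp=3, e=sp−y=1.562055; I=7.714755, D=e−e_prev=2.454855; u=1·1.562055+1·7.714755+2·2.454855=14.18652; next y=2/5·1.437945+1/4·14.18652=4.121808

0 3 12.000 0.000
1 3 -3.000 3.000
2 3 13.200 0.450
3 3 -1.470 3.480
4 3 13.932 1.025
5 3 -0.477 3.893
6 3 14.187 1.438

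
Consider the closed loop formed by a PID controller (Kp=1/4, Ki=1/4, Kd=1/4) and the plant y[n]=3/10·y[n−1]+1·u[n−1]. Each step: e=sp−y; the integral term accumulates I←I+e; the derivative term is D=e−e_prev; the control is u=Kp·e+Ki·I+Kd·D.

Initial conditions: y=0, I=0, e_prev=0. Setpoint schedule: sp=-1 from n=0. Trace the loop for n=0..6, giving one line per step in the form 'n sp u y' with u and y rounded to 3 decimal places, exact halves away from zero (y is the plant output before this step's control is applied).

0 -1 -0.750 0.000
1 -1 -0.188 -0.750
2 -1 -0.691 -0.413
3 -1 -0.452 -0.814
4 -1 -0.687 -0.696
5 -1 -0.584 -0.896
6 -1 -0.692 -0.853

(exact arithmetic carried between steps; '≈' marks a value shown rounded to 6 d.p. or computed from one; I and e_prev carry over from the previous line; the table rounds u and y to 3 d.p., halves away from zero)
n=0: y=0, sp=-1, e=sp−y=-1; I=-1, D=e−e_prev=-1; u=1/4·(-1)+1/4·(-1)+1/4·(-1)=-0.75; next y=3/10·0+1·(-0.75)=-0.75
n=1: y=-0.75, sp=-1, e=sp−y=-0.25; I=-1.25, D=e−e_prev=0.75; u=1/4·(-0.25)+1/4·(-1.25)+1/4·0.75=-0.1875; next y=3/10·(-0.75)+1·(-0.1875)=-0.4125
n=2: y=-0.4125, sp=-1, e=sp−y=-0.5875; I=-1.8375, D=e−e_prev=-0.3375; u=1/4·(-0.5875)+1/4·(-1.8375)+1/4·(-0.3375)=-0.690625; next y=3/10·(-0.4125)+1·(-0.690625)=-0.814375
n=3: y=-0.814375, sp=-1, e=sp−y=-0.185625; I=-2.023125, D=e−e_prev=0.401875; u=1/4·(-0.185625)+1/4·(-2.023125)+1/4·0.401875≈-0.451719; next y=3/10·(-0.814375)+1·(-0.451719)≈-0.696031
n=4: y≈-0.696031, sp=-1, e=sp−y≈-0.303969; I≈-2.327094, D=e−e_prev≈-0.118344; u=1/4·(-0.303969)+1/4·(-2.327094)+1/4·(-0.118344)≈-0.687352; next y=3/10·(-0.696031)+1·(-0.687352)≈-0.896161
n=5: y≈-0.896161, sp=-1, e=sp−y≈-0.103839; I≈-2.430933, D=e−e_prev≈0.200130; u=1/4·(-0.103839)+1/4·(-2.430933)+1/4·0.200130≈-0.583661; next y=3/10·(-0.896161)+1·(-0.583661)≈-0.852509
n=6: y≈-0.852509, sp=-1, e=sp−y≈-0.147491; I≈-2.578424, D=e−e_prev≈-0.043652; u=1/4·(-0.147491)+1/4·(-2.578424)+1/4·(-0.043652)≈-0.692392; next y=3/10·(-0.852509)+1·(-0.692392)≈-0.948144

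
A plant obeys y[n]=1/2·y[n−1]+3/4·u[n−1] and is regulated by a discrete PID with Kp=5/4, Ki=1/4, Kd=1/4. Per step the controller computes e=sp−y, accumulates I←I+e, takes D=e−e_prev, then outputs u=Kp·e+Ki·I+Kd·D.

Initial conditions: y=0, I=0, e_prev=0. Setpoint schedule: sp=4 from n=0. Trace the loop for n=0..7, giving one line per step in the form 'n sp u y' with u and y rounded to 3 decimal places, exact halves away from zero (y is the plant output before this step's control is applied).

0 4 7.000 0.000
1 4 -2.188 5.250
2 4 6.277 0.984
3 4 -1.413 5.200
4 4 5.746 1.540
5 4 -0.748 5.079
6 4 5.293 1.979
7 4 -0.192 4.959

(exact arithmetic carried between steps; '≈' marks a value shown rounded to 6 d.p. or computed from one; I and e_prev carry over from the previous line; the table rounds u and y to 3 d.p., halves away from zero)
n=0: y=0, sp=4, e=sp−y=4; I=4, D=e−e_prev=4; u=5/4·4+1/4·4+1/4·4=7; next y=1/2·0+3/4·7=5.25
n=1: y=5.25, sp=4, e=sp−y=-1.25; I=2.75, D=e−e_prev=-5.25; u=5/4·(-1.25)+1/4·2.75+1/4·(-5.25)=-2.1875; next y=1/2·5.25+3/4·(-2.1875)=0.984375
n=2: y=0.984375, sp=4, e=sp−y=3.015625; I=5.765625, D=e−e_prev=4.265625; u=5/4·3.015625+1/4·5.765625+1/4·4.265625≈6.277344; next y=1/2·0.984375+3/4·6.277344≈5.200195
n=3: y≈5.200195, sp=4, e=sp−y≈-1.200195; I≈4.565430, D=e−e_prev≈-4.215820; u=5/4·(-1.200195)+1/4·4.565430+1/4·(-4.215820)≈-1.412842; next y=1/2·5.200195+3/4·(-1.412842)≈1.540466
n=4: y≈1.540466, sp=4, e=sp−y≈2.459534; I≈7.024963, D=e−e_prev≈3.659729; u=5/4·2.459534+1/4·7.024963+1/4·3.659729≈5.745590; next y=1/2·1.540466+3/4·5.745590≈5.079426
n=5: y≈5.079426, sp=4, e=sp−y≈-1.079426; I≈5.945538, D=e−e_prev≈-3.538960; u=5/4·(-1.079426)+1/4·5.945538+1/4·(-3.538960)≈-0.747638; next y=1/2·5.079426+3/4·(-0.747638)≈1.978985
n=6: y≈1.978985, sp=4, e=sp−y≈2.021015; I≈7.966553, D=e−e_prev≈3.100441; u=5/4·2.021015+1/4·7.966553+1/4·3.100441≈5.293018; next y=1/2·1.978985+3/4·5.293018≈4.959256
n=7: y≈4.959256, sp=4, e=sp−y≈-0.959256; I≈7.007297, D=e−e_prev≈-2.980271; u=5/4·(-0.959256)+1/4·7.007297+1/4·(-2.980271)≈-0.192313; next y=1/2·4.959256+3/4·(-0.192313)≈2.335393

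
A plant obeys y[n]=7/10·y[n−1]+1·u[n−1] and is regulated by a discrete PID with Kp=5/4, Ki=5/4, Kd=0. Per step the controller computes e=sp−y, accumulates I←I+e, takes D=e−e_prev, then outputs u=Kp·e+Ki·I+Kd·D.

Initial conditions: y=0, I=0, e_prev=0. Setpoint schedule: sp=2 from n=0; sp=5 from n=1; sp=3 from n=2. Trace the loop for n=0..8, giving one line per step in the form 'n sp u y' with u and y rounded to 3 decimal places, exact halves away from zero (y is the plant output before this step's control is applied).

(exact arithmetic carried between steps; '≈' marks a value shown rounded to 6 d.p. or computed from one; I and e_prev carry over from the previous line; the table rounds u and y to 3 d.p., halves away from zero)
n=0: y=0, sp=2, e=sp−y=2; I=2, D=e−e_prev=2; u=5/4·2+5/4·2+0·2=5; next y=7/10·0+1·5=5
n=1: y=5, sp=5, e=sp−y=0; I=2, D=e−e_prev=-2; u=5/4·0+5/4·2+0·(-2)=2.5; next y=7/10·5+1·2.5=6
n=2: y=6, sp=3, e=sp−y=-3; I=-1, D=e−e_prev=-3; u=5/4·(-3)+5/4·(-1)+0·(-3)=-5; next y=7/10·6+1·(-5)=-0.8
n=3: y=-0.8, sp=3, e=sp−y=3.8; I=2.8, D=e−e_prev=6.8; u=5/4·3.8+5/4·2.8+0·6.8=8.25; next y=7/10·(-0.8)+1·8.25=7.69
n=4: y=7.69, sp=3, e=sp−y=-4.69; I=-1.89, D=e−e_prev=-8.49; u=5/4·(-4.69)+5/4·(-1.89)+0·(-8.49)=-8.225; next y=7/10·7.69+1·(-8.225)=-2.842
n=5: y=-2.842, sp=3, e=sp−y=5.842; I=3.952, D=e−e_prev=10.532; u=5/4·5.842+5/4·3.952+0·10.532=12.2425; next y=7/10·(-2.842)+1·12.2425=10.2531
n=6: y=10.2531, sp=3, e=sp−y=-7.2531; I=-3.3011, D=e−e_prev=-13.0951; u=5/4·(-7.2531)+5/4·(-3.3011)+0·(-13.0951)=-13.19275; next y=7/10·10.2531+1·(-13.19275)=-6.01558
n=7: y=-6.01558, sp=3, e=sp−y=9.01558; I=5.71448, D=e−e_prev=16.26868; u=5/4·9.01558+5/4·5.71448+0·16.26868=18.412575; next y=7/10·(-6.01558)+1·18.412575=14.201669
n=8: y=14.201669, sp=3, e=sp−y=-11.201669; I=-5.487189, D=e−e_prev=-20.217249; u=5/4·(-11.201669)+5/4·(-5.487189)+0·(-20.217249)≈-20.861073; next y=7/10·14.201669+1·(-20.861073)≈-10.919904

0 2 5.000 0.000
1 5 2.500 5.000
2 3 -5.000 6.000
3 3 8.250 -0.800
4 3 -8.225 7.690
5 3 12.243 -2.842
6 3 -13.193 10.253
7 3 18.413 -6.016
8 3 -20.861 14.202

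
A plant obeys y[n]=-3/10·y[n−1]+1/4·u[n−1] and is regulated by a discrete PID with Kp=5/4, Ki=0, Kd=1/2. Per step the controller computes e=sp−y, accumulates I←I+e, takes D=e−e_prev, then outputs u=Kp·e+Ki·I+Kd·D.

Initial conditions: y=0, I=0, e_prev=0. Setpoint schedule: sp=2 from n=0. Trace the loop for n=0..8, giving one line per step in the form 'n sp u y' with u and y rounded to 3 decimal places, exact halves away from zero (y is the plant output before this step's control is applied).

0 2 3.500 0.000
1 2 0.969 0.875
2 2 2.973 -0.020
3 2 1.178 0.749
4 2 2.753 0.070
5 2 1.367 0.667
6 2 2.586 0.142
7 2 1.514 0.604
8 2 2.457 0.197

(exact arithmetic carried between steps; '≈' marks a value shown rounded to 6 d.p. or computed from one; I and e_prev carry over from the previous line; the table rounds u and y to 3 d.p., halves away from zero)
n=0: y=0, sp=2, e=sp−y=2; I=2, D=e−e_prev=2; u=5/4·2+0·2+1/2·2=3.5; next y=-3/10·0+1/4·3.5=0.875
n=1: y=0.875, sp=2, e=sp−y=1.125; I=3.125, D=e−e_prev=-0.875; u=5/4·1.125+0·3.125+1/2·(-0.875)=0.96875; next y=-3/10·0.875+1/4·0.96875≈-0.020313
n=2: y≈-0.020313, sp=2, e=sp−y≈2.020313; I≈5.145313, D=e−e_prev≈0.895313; u=5/4·2.020313+0·5.145313+1/2·0.895313≈2.973047; next y=-3/10·(-0.020313)+1/4·2.973047≈0.749355
n=3: y≈0.749355, sp=2, e=sp−y≈1.250645; I≈6.395957, D=e−e_prev≈-0.769668; u=5/4·1.250645+0·6.395957+1/2·(-0.769668)≈1.178472; next y=-3/10·0.749355+1/4·1.178472≈0.069811
n=4: y≈0.069811, sp=2, e=sp−y≈1.930189; I≈8.326146, D=e−e_prev≈0.679544; u=5/4·1.930189+0·8.326146+1/2·0.679544≈2.752508; next y=-3/10·0.069811+1/4·2.752508≈0.667184
n=5: y≈0.667184, sp=2, e=sp−y≈1.332816; I≈9.658962, D=e−e_prev≈-0.597372; u=5/4·1.332816+0·9.658962+1/2·(-0.597372)≈1.367334; next y=-3/10·0.667184+1/4·1.367334≈0.141678
n=6: y≈0.141678, sp=2, e=sp−y≈1.858322; I≈11.517284, D=e−e_prev≈0.525505; u=5/4·1.858322+0·11.517284+1/2·0.525505≈2.585654; next y=-3/10·0.141678+1/4·2.585654≈0.603910
n=7: y≈0.603910, sp=2, e=sp−y≈1.396090; I≈12.913374, D=e−e_prev≈-0.462232; u=5/4·1.396090+0·12.913374+1/2·(-0.462232)≈1.513997; next y=-3/10·0.603910+1/4·1.513997≈0.197326
n=8: y≈0.197326, sp=2, e=sp−y≈1.802674; I≈14.716047, D=e−e_prev≈0.406584; u=5/4·1.802674+0·14.716047+1/2·0.406584≈2.456634; next y=-3/10·0.197326+1/4·2.456634≈0.554961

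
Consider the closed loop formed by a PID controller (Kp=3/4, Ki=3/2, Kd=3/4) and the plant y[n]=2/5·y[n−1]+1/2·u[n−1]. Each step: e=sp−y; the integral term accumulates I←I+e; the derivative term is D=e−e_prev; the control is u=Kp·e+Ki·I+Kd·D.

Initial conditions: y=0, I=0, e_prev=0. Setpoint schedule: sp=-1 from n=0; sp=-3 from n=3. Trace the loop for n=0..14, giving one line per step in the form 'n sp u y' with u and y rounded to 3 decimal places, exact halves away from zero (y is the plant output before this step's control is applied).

(exact arithmetic carried between steps; '≈' marks a value shown rounded to 6 d.p. or computed from one; I and e_prev carry over from the previous line; the table rounds u and y to 3 d.p., halves away from zero)
n=0: y=0, sp=-1, e=sp−y=-1; I=-1, D=e−e_prev=-1; u=3/4·(-1)+3/2·(-1)+3/4·(-1)=-3; next y=2/5·0+1/2·(-3)=-1.5
n=1: y=-1.5, sp=-1, e=sp−y=0.5; I=-0.5, D=e−e_prev=1.5; u=3/4·0.5+3/2·(-0.5)+3/4·1.5=0.75; next y=2/5·(-1.5)+1/2·0.75=-0.225
n=2: y=-0.225, sp=-1, e=sp−y=-0.775; I=-1.275, D=e−e_prev=-1.275; u=3/4·(-0.775)+3/2·(-1.275)+3/4·(-1.275)=-3.45; next y=2/5·(-0.225)+1/2·(-3.45)=-1.815
n=3: y=-1.815, sp=-3, e=sp−y=-1.185; I=-2.46, D=e−e_prev=-0.41; u=3/4·(-1.185)+3/2·(-2.46)+3/4·(-0.41)=-4.88625; next y=2/5·(-1.815)+1/2·(-4.88625)=-3.169125
n=4: y=-3.169125, sp=-3, e=sp−y=0.169125; I=-2.290875, D=e−e_prev=1.354125; u=3/4·0.169125+3/2·(-2.290875)+3/4·1.354125=-2.293875; next y=2/5·(-3.169125)+1/2·(-2.293875)≈-2.414588
n=5: y≈-2.414588, sp=-3, e=sp−y≈-0.585413; I≈-2.876288, D=e−e_prev≈-0.754538; u=3/4·(-0.585413)+3/2·(-2.876288)+3/4·(-0.754538)≈-5.319394; next y=2/5·(-2.414588)+1/2·(-5.319394)≈-3.625532
n=6: y≈-3.625532, sp=-3, e=sp−y≈0.625532; I≈-2.250756, D=e−e_prev≈1.210944; u=3/4·0.625532+3/2·(-2.250756)+3/4·1.210944≈-1.998776; next y=2/5·(-3.625532)+1/2·(-1.998776)≈-2.449601
n=7: y≈-2.449601, sp=-3, e=sp−y≈-0.550399; I≈-2.801155, D=e−e_prev≈-1.175931; u=3/4·(-0.550399)+3/2·(-2.801155)+3/4·(-1.175931)≈-5.496480; next y=2/5·(-2.449601)+1/2·(-5.496480)≈-3.728080
n=8: y≈-3.728080, sp=-3, e=sp−y≈0.728080; I≈-2.073075, D=e−e_prev≈1.278479; u=3/4·0.728080+3/2·(-2.073075)+3/4·1.278479≈-1.604692; next y=2/5·(-3.728080)+1/2·(-1.604692)≈-2.293578
n=9: y≈-2.293578, sp=-3, e=sp−y≈-0.706422; I≈-2.779496, D=e−e_prev≈-1.434502; u=3/4·(-0.706422)+3/2·(-2.779496)+3/4·(-1.434502)≈-5.774937; next y=2/5·(-2.293578)+1/2·(-5.774937)≈-3.804900
n=10: y≈-3.804900, sp=-3, e=sp−y≈0.804900; I≈-1.974596, D=e−e_prev≈1.511322; u=3/4·0.804900+3/2·(-1.974596)+3/4·1.511322≈-1.224728; next y=2/5·(-3.804900)+1/2·(-1.224728)≈-2.134324
n=11: y≈-2.134324, sp=-3, e=sp−y≈-0.865676; I≈-2.840272, D=e−e_prev≈-1.670576; u=3/4·(-0.865676)+3/2·(-2.840272)+3/4·(-1.670576)≈-6.162597; next y=2/5·(-2.134324)+1/2·(-6.162597)≈-3.935028
n=12: y≈-3.935028, sp=-3, e=sp−y≈0.935028; I≈-1.905244, D=e−e_prev≈1.800704; u=3/4·0.935028+3/2·(-1.905244)+3/4·1.800704≈-0.806067; next y=2/5·(-3.935028)+1/2·(-0.806067)≈-1.977045
n=13: y≈-1.977045, sp=-3, e=sp−y≈-1.022955; I≈-2.928199, D=e−e_prev≈-1.957984; u=3/4·(-1.022955)+3/2·(-2.928199)+3/4·(-1.957984)≈-6.628003; next y=2/5·(-1.977045)+1/2·(-6.628003)≈-4.104820
n=14: y≈-4.104820, sp=-3, e=sp−y≈1.104820; I≈-1.823380, D=e−e_prev≈2.127775; u=3/4·1.104820+3/2·(-1.823380)+3/4·2.127775≈-0.310624; next y=2/5·(-4.104820)+1/2·(-0.310624)≈-1.797240

0 -1 -3.000 0.000
1 -1 0.750 -1.500
2 -1 -3.450 -0.225
3 -3 -4.886 -1.815
4 -3 -2.294 -3.169
5 -3 -5.319 -2.415
6 -3 -1.999 -3.626
7 -3 -5.496 -2.450
8 -3 -1.605 -3.728
9 -3 -5.775 -2.294
10 -3 -1.225 -3.805
11 -3 -6.163 -2.134
12 -3 -0.806 -3.935
13 -3 -6.628 -1.977
14 -3 -0.311 -4.105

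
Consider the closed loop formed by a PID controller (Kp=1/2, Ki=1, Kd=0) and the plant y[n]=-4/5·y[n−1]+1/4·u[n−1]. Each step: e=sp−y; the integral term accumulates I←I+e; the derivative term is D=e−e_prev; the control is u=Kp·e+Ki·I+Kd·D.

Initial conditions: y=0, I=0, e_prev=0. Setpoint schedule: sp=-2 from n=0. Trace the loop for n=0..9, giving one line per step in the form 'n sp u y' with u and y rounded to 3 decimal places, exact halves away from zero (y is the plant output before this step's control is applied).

(exact arithmetic carried between steps; '≈' marks a value shown rounded to 6 d.p. or computed from one; I and e_prev carry over from the previous line; the table rounds u and y to 3 d.p., halves away from zero)
n=0: y=0, sp=-2, e=sp−y=-2; I=-2, D=e−e_prev=-2; u=1/2·(-2)+1·(-2)+0·(-2)=-3; next y=-4/5·0+1/4·(-3)=-0.75
n=1: y=-0.75, sp=-2, e=sp−y=-1.25; I=-3.25, D=e−e_prev=0.75; u=1/2·(-1.25)+1·(-3.25)+0·0.75=-3.875; next y=-4/5·(-0.75)+1/4·(-3.875)=-0.36875
n=2: y=-0.36875, sp=-2, e=sp−y=-1.63125; I=-4.88125, D=e−e_prev=-0.38125; u=1/2·(-1.63125)+1·(-4.88125)+0·(-0.38125)=-5.696875; next y=-4/5·(-0.36875)+1/4·(-5.696875)≈-1.129219
n=3: y≈-1.129219, sp=-2, e=sp−y≈-0.870781; I≈-5.752031, D=e−e_prev≈0.760469; u=1/2·(-0.870781)+1·(-5.752031)+0·0.760469≈-6.187422; next y=-4/5·(-1.129219)+1/4·(-6.187422)≈-0.643480
n=4: y≈-0.643480, sp=-2, e=sp−y≈-1.356520; I≈-7.108551, D=e−e_prev≈-0.485738; u=1/2·(-1.356520)+1·(-7.108551)+0·(-0.485738)≈-7.786811; next y=-4/5·(-0.643480)+1/4·(-7.786811)≈-1.431918
n=5: y≈-1.431918, sp=-2, e=sp−y≈-0.568082; I≈-7.676633, D=e−e_prev≈0.788438; u=1/2·(-0.568082)+1·(-7.676633)+0·0.788438≈-7.960673; next y=-4/5·(-1.431918)+1/4·(-7.960673)≈-0.844634
n=6: y≈-0.844634, sp=-2, e=sp−y≈-1.155366; I≈-8.831999, D=e−e_prev≈-0.587285; u=1/2·(-1.155366)+1·(-8.831999)+0·(-0.587285)≈-9.409682; next y=-4/5·(-0.844634)+1/4·(-9.409682)≈-1.676713
n=7: y≈-1.676713, sp=-2, e=sp−y≈-0.323287; I≈-9.155285, D=e−e_prev≈0.832080; u=1/2·(-0.323287)+1·(-9.155285)+0·0.832080≈-9.316929; next y=-4/5·(-1.676713)+1/4·(-9.316929)≈-0.987861
n=8: y≈-0.987861, sp=-2, e=sp−y≈-1.012139; I≈-10.167424, D=e−e_prev≈-0.688852; u=1/2·(-1.012139)+1·(-10.167424)+0·(-0.688852)≈-10.673493; next y=-4/5·(-0.987861)+1/4·(-10.673493)≈-1.878084
n=9: y≈-1.878084, sp=-2, e=sp−y≈-0.121916; I≈-10.289340, D=e−e_prev≈0.890223; u=1/2·(-0.121916)+1·(-10.289340)+0·0.890223≈-10.350298; next y=-4/5·(-1.878084)+1/4·(-10.350298)≈-1.085107

0 -2 -3.000 0.000
1 -2 -3.875 -0.750
2 -2 -5.697 -0.369
3 -2 -6.187 -1.129
4 -2 -7.787 -0.643
5 -2 -7.961 -1.432
6 -2 -9.410 -0.845
7 -2 -9.317 -1.677
8 -2 -10.673 -0.988
9 -2 -10.350 -1.878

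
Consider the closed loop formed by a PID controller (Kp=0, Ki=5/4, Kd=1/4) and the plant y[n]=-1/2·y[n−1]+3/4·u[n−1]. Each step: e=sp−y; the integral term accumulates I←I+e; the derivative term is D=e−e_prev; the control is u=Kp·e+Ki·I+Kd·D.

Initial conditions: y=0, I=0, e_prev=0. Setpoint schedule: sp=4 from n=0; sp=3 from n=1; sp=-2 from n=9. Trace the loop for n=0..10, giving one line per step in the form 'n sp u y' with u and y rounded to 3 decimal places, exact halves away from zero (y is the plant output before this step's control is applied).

(exact arithmetic carried between steps; '≈' marks a value shown rounded to 6 d.p. or computed from one; I and e_prev carry over from the previous line; the table rounds u and y to 3 d.p., halves away from zero)
n=0: y=0, sp=4, e=sp−y=4; I=4, D=e−e_prev=4; u=0·4+5/4·4+1/4·4=6; next y=-1/2·0+3/4·6=4.5
n=1: y=4.5, sp=3, e=sp−y=-1.5; I=2.5, D=e−e_prev=-5.5; u=0·(-1.5)+5/4·2.5+1/4·(-5.5)=1.75; next y=-1/2·4.5+3/4·1.75=-0.9375
n=2: y=-0.9375, sp=3, e=sp−y=3.9375; I=6.4375, D=e−e_prev=5.4375; u=0·3.9375+5/4·6.4375+1/4·5.4375=9.40625; next y=-1/2·(-0.9375)+3/4·9.40625≈7.523438
n=3: y≈7.523438, sp=3, e=sp−y≈-4.523438; I≈1.914063, D=e−e_prev≈-8.460938; u=0·(-4.523438)+5/4·1.914063+1/4·(-8.460938)≈0.277344; next y=-1/2·7.523438+3/4·0.277344≈-3.553711
n=4: y≈-3.553711, sp=3, e=sp−y≈6.553711; I≈8.467773, D=e−e_prev≈11.077148; u=0·6.553711+5/4·8.467773+1/4·11.077148≈13.354004; next y=-1/2·(-3.553711)+3/4·13.354004≈11.792358
n=5: y≈11.792358, sp=3, e=sp−y≈-8.792358; I≈-0.324585, D=e−e_prev≈-15.346069; u=0·(-8.792358)+5/4·(-0.324585)+1/4·(-15.346069)≈-4.242249; next y=-1/2·11.792358+3/4·(-4.242249)≈-9.077866
n=6: y≈-9.077866, sp=3, e=sp−y≈12.077866; I≈11.753281, D=e−e_prev≈20.870224; u=0·12.077866+5/4·11.753281+1/4·20.870224≈19.909157; next y=-1/2·(-9.077866)+3/4·19.909157≈19.470800
n=7: y≈19.470800, sp=3, e=sp−y≈-16.470800; I≈-4.717520, D=e−e_prev≈-28.548666; u=0·(-16.470800)+5/4·(-4.717520)+1/4·(-28.548666)≈-13.034066; next y=-1/2·19.470800+3/4·(-13.034066)≈-19.510950
n=8: y≈-19.510950, sp=3, e=sp−y≈22.510950; I≈17.793430, D=e−e_prev≈38.981750; u=0·22.510950+5/4·17.793430+1/4·38.981750≈31.987225; next y=-1/2·(-19.510950)+3/4·31.987225≈33.745894
n=9: y≈33.745894, sp=-2, e=sp−y≈-35.745894; I≈-17.952464, D=e−e_prev≈-58.256844; u=0·(-35.745894)+5/4·(-17.952464)+1/4·(-58.256844)≈-37.004791; next y=-1/2·33.745894+3/4·(-37.004791)≈-44.626540
n=10: y≈-44.626540, sp=-2, e=sp−y≈42.626540; I≈24.674076, D=e−e_prev≈78.372434; u=0·42.626540+5/4·24.674076+1/4·78.372434≈50.435704; next y=-1/2·(-44.626540)+3/4·50.435704≈60.140048

0 4 6.000 0.000
1 3 1.750 4.500
2 3 9.406 -0.938
3 3 0.277 7.523
4 3 13.354 -3.554
5 3 -4.242 11.792
6 3 19.909 -9.078
7 3 -13.034 19.471
8 3 31.987 -19.511
9 -2 -37.005 33.746
10 -2 50.436 -44.627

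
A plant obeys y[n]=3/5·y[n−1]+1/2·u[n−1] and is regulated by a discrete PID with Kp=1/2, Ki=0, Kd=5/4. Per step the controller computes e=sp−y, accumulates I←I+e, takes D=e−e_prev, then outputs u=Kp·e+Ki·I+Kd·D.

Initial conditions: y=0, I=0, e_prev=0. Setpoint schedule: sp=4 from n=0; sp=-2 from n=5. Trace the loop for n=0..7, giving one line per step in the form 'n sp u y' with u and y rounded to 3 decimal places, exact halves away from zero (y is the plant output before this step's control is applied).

(exact arithmetic carried between steps; '≈' marks a value shown rounded to 6 d.p. or computed from one; I and e_prev carry over from the previous line; the table rounds u and y to 3 d.p., halves away from zero)
n=0: y=0, sp=4, e=sp−y=4; I=4, D=e−e_prev=4; u=1/2·4+0·4+5/4·4=7; next y=3/5·0+1/2·7=3.5
n=1: y=3.5, sp=4, e=sp−y=0.5; I=4.5, D=e−e_prev=-3.5; u=1/2·0.5+0·4.5+5/4·(-3.5)=-4.125; next y=3/5·3.5+1/2·(-4.125)=0.0375
n=2: y=0.0375, sp=4, e=sp−y=3.9625; I=8.4625, D=e−e_prev=3.4625; u=1/2·3.9625+0·8.4625+5/4·3.4625=6.309375; next y=3/5·0.0375+1/2·6.309375≈3.177188
n=3: y≈3.177188, sp=4, e=sp−y≈0.822813; I≈9.285313, D=e−e_prev≈-3.139688; u=1/2·0.822813+0·9.285313+5/4·(-3.139688)≈-3.513203; next y=3/5·3.177188+1/2·(-3.513203)≈0.149711
n=4: y≈0.149711, sp=4, e=sp−y≈3.850289; I≈13.135602, D=e−e_prev≈3.027477; u=1/2·3.850289+0·13.135602+5/4·3.027477≈5.709490; next y=3/5·0.149711+1/2·5.709490≈2.944572
n=5: y≈2.944572, sp=-2, e=sp−y≈-4.944572; I≈8.191030, D=e−e_prev≈-8.794861; u=1/2·(-4.944572)+0·8.191030+5/4·(-8.794861)≈-13.465862; next y=3/5·2.944572+1/2·(-13.465862)≈-4.966188
n=6: y≈-4.966188, sp=-2, e=sp−y≈2.966188; I≈11.157218, D=e−e_prev≈7.910760; u=1/2·2.966188+0·11.157218+5/4·7.910760≈11.371543; next y=3/5·(-4.966188)+1/2·11.371543≈2.706059
n=7: y≈2.706059, sp=-2, e=sp−y≈-4.706059; I≈6.451159, D=e−e_prev≈-7.672247; u=1/2·(-4.706059)+0·6.451159+5/4·(-7.672247)≈-11.943338; next y=3/5·2.706059+1/2·(-11.943338)≈-4.348034

0 4 7.000 0.000
1 4 -4.125 3.500
2 4 6.309 0.038
3 4 -3.513 3.177
4 4 5.709 0.150
5 -2 -13.466 2.945
6 -2 11.372 -4.966
7 -2 -11.943 2.706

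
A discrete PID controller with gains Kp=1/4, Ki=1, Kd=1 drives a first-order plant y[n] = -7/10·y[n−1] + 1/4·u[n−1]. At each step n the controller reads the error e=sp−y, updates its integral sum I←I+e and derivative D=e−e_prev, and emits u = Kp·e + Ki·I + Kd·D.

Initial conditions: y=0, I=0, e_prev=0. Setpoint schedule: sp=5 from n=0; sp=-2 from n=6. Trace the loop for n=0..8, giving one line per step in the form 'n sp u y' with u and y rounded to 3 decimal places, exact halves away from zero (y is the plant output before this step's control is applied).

0 5 11.250 0.000
1 5 4.922 2.813
2 5 17.911 -0.738
3 5 7.200 4.995
4 5 27.992 -1.696
5 5 5.764 8.186
6 -2 24.777 -4.289
7 -2 -8.750 9.197
8 -2 33.638 -8.625

(exact arithmetic carried between steps; '≈' marks a value shown rounded to 6 d.p. or computed from one; I and e_prev carry over from the previous line; the table rounds u and y to 3 d.p., halves away from zero)
n=0: y=0, sp=5, e=sp−y=5; I=5, D=e−e_prev=5; u=1/4·5+1·5+1·5=11.25; next y=-7/10·0+1/4·11.25=2.8125
n=1: y=2.8125, sp=5, e=sp−y=2.1875; I=7.1875, D=e−e_prev=-2.8125; u=1/4·2.1875+1·7.1875+1·(-2.8125)=4.921875; next y=-7/10·2.8125+1/4·4.921875≈-0.738281
n=2: y≈-0.738281, sp=5, e=sp−y≈5.738281; I≈12.925781, D=e−e_prev≈3.550781; u=1/4·5.738281+1·12.925781+1·3.550781≈17.911133; next y=-7/10·(-0.738281)+1/4·17.911133≈4.994580
n=3: y≈4.994580, sp=5, e=sp−y≈0.005420; I≈12.931201, D=e−e_prev≈-5.732861; u=1/4·0.005420+1·12.931201+1·(-5.732861)≈7.199695; next y=-7/10·4.994580+1/4·7.199695≈-1.696282
n=4: y≈-1.696282, sp=5, e=sp−y≈6.696282; I≈19.627484, D=e−e_prev≈6.690862; u=1/4·6.696282+1·19.627484+1·6.690862≈27.992417; next y=-7/10·(-1.696282)+1/4·27.992417≈8.185502
n=5: y≈8.185502, sp=5, e=sp−y≈-3.185502; I≈16.441982, D=e−e_prev≈-9.881784; u=1/4·(-3.185502)+1·16.441982+1·(-9.881784)≈5.763822; next y=-7/10·8.185502+1/4·5.763822≈-4.288896
n=6: y≈-4.288896, sp=-2, e=sp−y≈2.288896; I≈18.730877, D=e−e_prev≈5.474397; u=1/4·2.288896+1·18.730877+1·5.474397≈24.777499; next y=-7/10·(-4.288896)+1/4·24.777499≈9.196602
n=7: y≈9.196602, sp=-2, e=sp−y≈-11.196602; I≈7.534276, D=e−e_prev≈-13.485497; u=1/4·(-11.196602)+1·7.534276+1·(-13.485497)≈-8.750372; next y=-7/10·9.196602+1/4·(-8.750372)≈-8.625214
n=8: y≈-8.625214, sp=-2, e=sp−y≈6.625214; I≈14.159490, D=e−e_prev≈17.821816; u=1/4·6.625214+1·14.159490+1·17.821816≈33.637609; next y=-7/10·(-8.625214)+1/4·33.637609≈14.447052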